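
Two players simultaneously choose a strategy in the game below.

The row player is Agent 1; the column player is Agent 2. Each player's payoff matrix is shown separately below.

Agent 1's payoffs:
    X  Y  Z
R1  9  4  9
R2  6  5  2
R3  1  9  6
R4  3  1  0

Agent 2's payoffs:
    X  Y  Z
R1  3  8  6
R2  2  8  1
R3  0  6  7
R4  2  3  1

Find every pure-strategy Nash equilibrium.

There is no pure-strategy Nash equilibrium.

Agent 1 against X: payoffs 9, 6, 1, 3 → best response R1.
Agent 1 against Y: payoffs 4, 5, 9, 1 → best response R3.
Agent 1 against Z: payoffs 9, 2, 6, 0 → best response R1.
Agent 2 against R1: payoffs 3, 8, 6 → best response Y.
Agent 2 against R2: payoffs 2, 8, 1 → best response Y.
Agent 2 against R3: payoffs 0, 6, 7 → best response Z.
Agent 2 against R4: payoffs 2, 3, 1 → best response Y.
No profile is a mutual best response for all players.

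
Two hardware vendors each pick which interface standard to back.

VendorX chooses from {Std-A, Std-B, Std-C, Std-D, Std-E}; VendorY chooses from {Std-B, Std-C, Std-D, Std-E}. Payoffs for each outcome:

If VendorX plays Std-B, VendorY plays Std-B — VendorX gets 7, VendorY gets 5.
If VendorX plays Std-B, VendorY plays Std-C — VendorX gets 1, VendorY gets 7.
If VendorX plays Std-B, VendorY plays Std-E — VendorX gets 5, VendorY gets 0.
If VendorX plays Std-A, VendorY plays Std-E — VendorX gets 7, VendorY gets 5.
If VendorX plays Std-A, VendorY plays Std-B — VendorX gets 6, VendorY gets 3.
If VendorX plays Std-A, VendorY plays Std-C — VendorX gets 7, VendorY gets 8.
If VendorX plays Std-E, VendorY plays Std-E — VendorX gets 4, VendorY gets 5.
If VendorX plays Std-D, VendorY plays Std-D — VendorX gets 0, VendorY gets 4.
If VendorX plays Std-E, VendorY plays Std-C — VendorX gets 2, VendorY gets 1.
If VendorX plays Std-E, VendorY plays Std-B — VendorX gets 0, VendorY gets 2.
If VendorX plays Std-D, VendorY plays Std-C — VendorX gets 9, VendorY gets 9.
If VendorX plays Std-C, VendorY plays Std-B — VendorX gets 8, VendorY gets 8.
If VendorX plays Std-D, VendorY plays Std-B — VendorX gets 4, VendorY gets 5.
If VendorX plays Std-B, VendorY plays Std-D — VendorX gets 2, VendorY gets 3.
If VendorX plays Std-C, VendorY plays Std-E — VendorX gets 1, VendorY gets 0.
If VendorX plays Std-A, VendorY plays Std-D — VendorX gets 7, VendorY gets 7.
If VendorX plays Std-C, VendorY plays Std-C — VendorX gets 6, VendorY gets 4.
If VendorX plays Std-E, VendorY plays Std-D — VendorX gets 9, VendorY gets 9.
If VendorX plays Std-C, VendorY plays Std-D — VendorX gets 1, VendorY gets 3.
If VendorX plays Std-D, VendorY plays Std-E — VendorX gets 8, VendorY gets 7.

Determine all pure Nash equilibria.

VendorX against Std-B: payoffs 6, 7, 8, 4, 0 → best response Std-C.
VendorX against Std-C: payoffs 7, 1, 6, 9, 2 → best response Std-D.
VendorX against Std-D: payoffs 7, 2, 1, 0, 9 → best response Std-E.
VendorX against Std-E: payoffs 7, 5, 1, 8, 4 → best response Std-D.
VendorY against Std-A: payoffs 3, 8, 7, 5 → best response Std-C.
VendorY against Std-B: payoffs 5, 7, 3, 0 → best response Std-C.
VendorY against Std-C: payoffs 8, 4, 3, 0 → best response Std-B.
VendorY against Std-D: payoffs 5, 9, 4, 7 → best response Std-C.
VendorY against Std-E: payoffs 2, 1, 9, 5 → best response Std-D.
Mutual best responses: (Std-C, Std-B); (Std-D, Std-C); (Std-E, Std-D).

Pure-strategy Nash equilibria: (Std-C, Std-B); (Std-D, Std-C); (Std-E, Std-D)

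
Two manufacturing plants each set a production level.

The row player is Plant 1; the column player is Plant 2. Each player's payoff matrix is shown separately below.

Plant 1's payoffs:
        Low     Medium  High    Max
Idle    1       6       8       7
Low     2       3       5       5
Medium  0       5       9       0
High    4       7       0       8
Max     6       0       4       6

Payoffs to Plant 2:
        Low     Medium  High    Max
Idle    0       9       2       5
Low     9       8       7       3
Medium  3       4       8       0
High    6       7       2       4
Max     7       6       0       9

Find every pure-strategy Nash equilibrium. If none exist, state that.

(Medium, High), (High, Medium)

(Idle, Low): Plant 1 can switch to Low (1 → 2). Not NE.
(Idle, Medium): Plant 1 can switch to High (6 → 7). Not NE.
(Idle, High): Plant 1 can switch to Medium (8 → 9). Not NE.
(Idle, Max): Plant 1 can switch to High (7 → 8). Not NE.
(Low, Low): Plant 1 can switch to High (2 → 4). Not NE.
(Low, Medium): Plant 1 can switch to Idle (3 → 6). Not NE.
(Low, High): Plant 1 can switch to Idle (5 → 8). Not NE.
(Low, Max): Plant 1 can switch to Idle (5 → 7). Not NE.
(Medium, Low): Plant 1 can switch to Idle (0 → 1). Not NE.
(Medium, Medium): Plant 1 can switch to Idle (5 → 6). Not NE.
(Medium, High): Plant 1 gets 9, best alternative 8; Plant 2 gets 8, best alternative 4. No profitable deviation — NE.
(High, Medium): Plant 1 gets 7, best alternative 6; Plant 2 gets 7, best alternative 6. No profitable deviation — NE.
(The remaining 8 profiles each have a profitable deviation by the same check.)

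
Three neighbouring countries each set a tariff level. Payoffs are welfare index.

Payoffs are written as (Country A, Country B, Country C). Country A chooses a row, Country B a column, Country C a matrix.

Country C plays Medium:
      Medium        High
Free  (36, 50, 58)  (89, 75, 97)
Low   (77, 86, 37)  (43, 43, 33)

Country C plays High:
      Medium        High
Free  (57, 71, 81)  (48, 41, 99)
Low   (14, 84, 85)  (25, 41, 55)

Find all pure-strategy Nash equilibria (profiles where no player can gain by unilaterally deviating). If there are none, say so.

(Free, Medium, High)

Country A against (Medium, Medium): payoffs 36, 77 → best response Low.
Country A against (Medium, High): payoffs 57, 14 → best response Free.
Country A against (High, Medium): payoffs 89, 43 → best response Free.
Country A against (High, High): payoffs 48, 25 → best response Free.
Country B against (Free, Medium): payoffs 50, 75 → best response High.
Country B against (Free, High): payoffs 71, 41 → best response Medium.
Country B against (Low, Medium): payoffs 86, 43 → best response Medium.
Country B against (Low, High): payoffs 84, 41 → best response Medium.
Country C against (Free, Medium): payoffs 58, 81 → best response High.
Country C against (Free, High): payoffs 97, 99 → best response High.
Country C against (Low, Medium): payoffs 37, 85 → best response High.
Country C against (Low, High): payoffs 33, 55 → best response High.
Mutual best responses: (Free, Medium, High).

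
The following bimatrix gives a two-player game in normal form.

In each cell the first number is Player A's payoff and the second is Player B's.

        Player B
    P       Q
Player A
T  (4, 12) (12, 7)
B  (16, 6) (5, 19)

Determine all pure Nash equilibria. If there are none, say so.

(T, P): Player A can switch to B (4 → 16). Not NE.
(T, Q): Player B can switch to P (7 → 12). Not NE.
(B, P): Player B can switch to Q (6 → 19). Not NE.
(B, Q): Player A can switch to T (5 → 12). Not NE.

This game has no pure Nash equilibrium.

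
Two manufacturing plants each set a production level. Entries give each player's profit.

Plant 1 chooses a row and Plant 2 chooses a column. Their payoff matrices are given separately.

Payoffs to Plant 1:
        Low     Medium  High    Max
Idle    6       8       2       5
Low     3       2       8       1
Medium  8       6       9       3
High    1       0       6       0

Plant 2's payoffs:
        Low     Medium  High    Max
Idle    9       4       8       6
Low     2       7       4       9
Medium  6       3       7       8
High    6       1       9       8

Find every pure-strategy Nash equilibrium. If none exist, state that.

This game has no pure Nash equilibrium.

Mark each player's best response to every combination of opponents' strategies; a profile where every player is best-responding is a pure Nash equilibrium.
Plant 1 against Low: payoffs 6, 3, 8, 1 → best response Medium.
Plant 1 against Medium: payoffs 8, 2, 6, 0 → best response Idle.
Plant 1 against High: payoffs 2, 8, 9, 6 → best response Medium.
Plant 1 against Max: payoffs 5, 1, 3, 0 → best response Idle.
Plant 2 against Idle: payoffs 9, 4, 8, 6 → best response Low.
Plant 2 against Low: payoffs 2, 7, 4, 9 → best response Max.
Plant 2 against Medium: payoffs 6, 3, 7, 8 → best response Max.
Plant 2 against High: payoffs 6, 1, 9, 8 → best response High.
No profile is a mutual best response for all players.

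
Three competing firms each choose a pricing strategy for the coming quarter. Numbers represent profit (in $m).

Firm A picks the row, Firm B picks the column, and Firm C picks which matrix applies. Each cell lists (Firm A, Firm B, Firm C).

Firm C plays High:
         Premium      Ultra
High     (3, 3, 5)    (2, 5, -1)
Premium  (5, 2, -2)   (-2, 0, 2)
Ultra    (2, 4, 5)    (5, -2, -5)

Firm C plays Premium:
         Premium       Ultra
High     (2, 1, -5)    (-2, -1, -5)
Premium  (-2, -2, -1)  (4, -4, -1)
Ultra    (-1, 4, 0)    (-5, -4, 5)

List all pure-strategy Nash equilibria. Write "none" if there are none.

Firm A against (Premium, High): payoffs 3, 5, 2 → best response Premium.
Firm A against (Premium, Premium): payoffs 2, -2, -1 → best response High.
Firm A against (Ultra, High): payoffs 2, -2, 5 → best response Ultra.
Firm A against (Ultra, Premium): payoffs -2, 4, -5 → best response Premium.
Firm B against (High, High): payoffs 3, 5 → best response Ultra.
Firm B against (High, Premium): payoffs 1, -1 → best response Premium.
Firm B against (Premium, High): payoffs 2, 0 → best response Premium.
Firm B against (Premium, Premium): payoffs -2, -4 → best response Premium.
Firm B against (Ultra, High): payoffs 4, -2 → best response Premium.
Firm B against (Ultra, Premium): payoffs 4, -4 → best response Premium.
Firm C against (High, Premium): payoffs 5, -5 → best response High.
Firm C against (High, Ultra): payoffs -1, -5 → best response High.
Firm C against (Premium, Premium): payoffs -2, -1 → best response Premium.
Firm C against (Premium, Ultra): payoffs 2, -1 → best response High.
Firm C against (Ultra, Premium): payoffs 5, 0 → best response High.
Firm C against (Ultra, Ultra): payoffs -5, 5 → best response Premium.
No profile is a mutual best response for all players.

There is no pure-strategy Nash equilibrium.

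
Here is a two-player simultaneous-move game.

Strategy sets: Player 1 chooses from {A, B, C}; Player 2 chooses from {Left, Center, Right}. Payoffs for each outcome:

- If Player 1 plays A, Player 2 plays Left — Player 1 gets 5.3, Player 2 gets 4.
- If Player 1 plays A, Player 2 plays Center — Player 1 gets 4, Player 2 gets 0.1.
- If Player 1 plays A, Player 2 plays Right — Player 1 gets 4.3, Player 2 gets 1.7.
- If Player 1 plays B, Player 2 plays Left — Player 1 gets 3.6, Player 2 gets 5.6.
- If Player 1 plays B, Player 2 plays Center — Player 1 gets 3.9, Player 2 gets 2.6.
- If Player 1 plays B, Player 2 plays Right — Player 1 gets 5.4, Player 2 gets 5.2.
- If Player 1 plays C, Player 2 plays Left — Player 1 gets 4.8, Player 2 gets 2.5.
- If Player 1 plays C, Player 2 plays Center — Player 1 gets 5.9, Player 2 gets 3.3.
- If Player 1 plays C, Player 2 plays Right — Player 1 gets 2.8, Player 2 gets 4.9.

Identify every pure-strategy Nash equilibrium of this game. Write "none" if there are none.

(A, Left)

Player 1 against Left: payoffs 5.3, 3.6, 4.8 → best response A.
Player 1 against Center: payoffs 4, 3.9, 5.9 → best response C.
Player 1 against Right: payoffs 4.3, 5.4, 2.8 → best response B.
Player 2 against A: payoffs 4, 0.1, 1.7 → best response Left.
Player 2 against B: payoffs 5.6, 2.6, 5.2 → best response Left.
Player 2 against C: payoffs 2.5, 3.3, 4.9 → best response Right.
Mutual best responses: (A, Left).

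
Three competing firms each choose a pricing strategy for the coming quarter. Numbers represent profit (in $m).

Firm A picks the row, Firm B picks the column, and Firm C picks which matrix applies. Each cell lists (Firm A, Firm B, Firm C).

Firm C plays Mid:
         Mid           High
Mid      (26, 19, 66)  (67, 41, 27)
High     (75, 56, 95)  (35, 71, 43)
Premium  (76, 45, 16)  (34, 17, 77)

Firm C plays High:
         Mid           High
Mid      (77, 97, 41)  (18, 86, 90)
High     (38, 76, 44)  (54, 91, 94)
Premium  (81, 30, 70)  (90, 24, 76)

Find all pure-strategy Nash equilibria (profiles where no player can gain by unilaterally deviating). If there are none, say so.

Pure NE: (Premium, Mid, High)

Mark each player's best response to every combination of opponents' strategies; a profile where every player is best-responding is a pure Nash equilibrium.
Firm A against (Mid, Mid): payoffs 26, 75, 76 → best response Premium.
Firm A against (Mid, High): payoffs 77, 38, 81 → best response Premium.
Firm A against (High, Mid): payoffs 67, 35, 34 → best response Mid.
Firm A against (High, High): payoffs 18, 54, 90 → best response Premium.
Firm B against (Mid, Mid): payoffs 19, 41 → best response High.
Firm B against (Mid, High): payoffs 97, 86 → best response Mid.
Firm B against (High, Mid): payoffs 56, 71 → best response High.
Firm B against (High, High): payoffs 76, 91 → best response High.
Firm B against (Premium, Mid): payoffs 45, 17 → best response Mid.
Firm B against (Premium, High): payoffs 30, 24 → best response Mid.
Firm C against (Mid, Mid): payoffs 66, 41 → best response Mid.
Firm C against (Mid, High): payoffs 27, 90 → best response High.
Firm C against (High, Mid): payoffs 95, 44 → best response Mid.
Firm C against (High, High): payoffs 43, 94 → best response High.
Firm C against (Premium, Mid): payoffs 16, 70 → best response High.
Firm C against (Premium, High): payoffs 77, 76 → best response Mid.
Mutual best responses: (Premium, Mid, High).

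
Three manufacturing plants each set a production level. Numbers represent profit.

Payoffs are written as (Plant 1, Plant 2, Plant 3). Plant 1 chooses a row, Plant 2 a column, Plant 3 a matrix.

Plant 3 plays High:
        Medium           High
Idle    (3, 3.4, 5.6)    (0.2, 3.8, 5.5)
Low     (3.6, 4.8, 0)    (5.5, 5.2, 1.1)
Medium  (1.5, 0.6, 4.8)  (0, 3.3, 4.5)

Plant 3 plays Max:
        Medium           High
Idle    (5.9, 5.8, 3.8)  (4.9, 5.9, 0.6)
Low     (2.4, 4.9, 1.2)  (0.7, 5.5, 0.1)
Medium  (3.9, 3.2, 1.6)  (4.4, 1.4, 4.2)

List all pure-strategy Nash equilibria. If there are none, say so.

(Idle, Medium, High): Plant 1 can switch to Low (3 → 3.6). Not NE.
(Idle, Medium, Max): Plant 2 can switch to High (5.8 → 5.9). Not NE.
(Idle, High, High): Plant 1 can switch to Low (0.2 → 5.5). Not NE.
(Idle, High, Max): Plant 3 can switch to High (0.6 → 5.5). Not NE.
(Low, Medium, High): Plant 2 can switch to High (4.8 → 5.2). Not NE.
(Low, Medium, Max): Plant 1 can switch to Idle (2.4 → 5.9). Not NE.
(Low, High, High): Plant 1 gets 5.5, best alternative 0.2; Plant 2 gets 5.2, best alternative 4.8; Plant 3 gets 1.1, best alternative 0.1. No profitable deviation — NE.
(Low, High, Max): Plant 1 can switch to Idle (0.7 → 4.9). Not NE.
(Medium, Medium, High): Plant 1 can switch to Idle (1.5 → 3). Not NE.
(The remaining 3 profiles each have a profitable deviation by the same check.)

The unique pure-strategy Nash equilibrium is (Low, High, High).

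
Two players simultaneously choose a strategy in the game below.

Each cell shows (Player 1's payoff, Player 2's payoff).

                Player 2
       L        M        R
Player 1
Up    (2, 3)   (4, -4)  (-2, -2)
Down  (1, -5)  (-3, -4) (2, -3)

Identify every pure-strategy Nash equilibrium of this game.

Player 1 against L: payoffs 2, 1 → best response Up.
Player 1 against M: payoffs 4, -3 → best response Up.
Player 1 against R: payoffs -2, 2 → best response Down.
Player 2 against Up: payoffs 3, -4, -2 → best response L.
Player 2 against Down: payoffs -5, -4, -3 → best response R.
Mutual best responses: (Up, L); (Down, R).

Pure-strategy Nash equilibria: (Up, L), (Down, R)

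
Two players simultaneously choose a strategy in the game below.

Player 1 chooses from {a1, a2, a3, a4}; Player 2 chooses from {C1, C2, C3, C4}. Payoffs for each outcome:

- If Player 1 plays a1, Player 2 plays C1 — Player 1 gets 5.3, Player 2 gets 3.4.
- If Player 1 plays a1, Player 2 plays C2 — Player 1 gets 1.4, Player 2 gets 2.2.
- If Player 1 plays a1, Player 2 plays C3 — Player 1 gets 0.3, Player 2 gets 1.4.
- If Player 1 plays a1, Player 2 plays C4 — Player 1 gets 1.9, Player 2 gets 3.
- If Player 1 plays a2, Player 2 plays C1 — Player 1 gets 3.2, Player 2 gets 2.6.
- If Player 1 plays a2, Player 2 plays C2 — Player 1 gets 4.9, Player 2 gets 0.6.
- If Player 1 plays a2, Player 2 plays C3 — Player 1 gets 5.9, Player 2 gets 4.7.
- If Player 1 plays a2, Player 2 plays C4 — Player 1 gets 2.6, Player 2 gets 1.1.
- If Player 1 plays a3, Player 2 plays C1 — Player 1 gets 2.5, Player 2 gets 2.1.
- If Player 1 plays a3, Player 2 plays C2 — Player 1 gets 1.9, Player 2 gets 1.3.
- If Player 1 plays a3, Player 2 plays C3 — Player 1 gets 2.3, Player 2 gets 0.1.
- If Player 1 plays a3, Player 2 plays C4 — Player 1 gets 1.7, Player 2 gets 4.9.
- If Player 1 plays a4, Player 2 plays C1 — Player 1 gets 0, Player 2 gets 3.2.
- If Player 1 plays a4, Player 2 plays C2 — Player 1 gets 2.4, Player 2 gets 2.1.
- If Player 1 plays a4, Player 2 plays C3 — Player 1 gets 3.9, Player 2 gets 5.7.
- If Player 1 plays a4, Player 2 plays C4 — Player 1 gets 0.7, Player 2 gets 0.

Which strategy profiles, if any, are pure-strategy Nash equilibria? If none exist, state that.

Check each profile: it is a Nash equilibrium iff no player can strictly gain by switching unilaterally.
(a1, C1): Player 1 gets 5.3, best alternative 3.2; Player 2 gets 3.4, best alternative 3. No profitable deviation — NE.
(a1, C2): Player 1 can switch to a2 (1.4 → 4.9). Not NE.
(a1, C3): Player 1 can switch to a2 (0.3 → 5.9). Not NE.
(a1, C4): Player 1 can switch to a2 (1.9 → 2.6). Not NE.
(a2, C1): Player 1 can switch to a1 (3.2 → 5.3). Not NE.
(a2, C2): Player 2 can switch to C1 (0.6 → 2.6). Not NE.
(a2, C3): Player 1 gets 5.9, best alternative 3.9; Player 2 gets 4.7, best alternative 2.6. No profitable deviation — NE.
(a2, C4): Player 2 can switch to C1 (1.1 → 2.6). Not NE.
(a3, C1): Player 1 can switch to a1 (2.5 → 5.3). Not NE.
(a3, C2): Player 1 can switch to a2 (1.9 → 4.9). Not NE.
(a3, C3): Player 1 can switch to a2 (2.3 → 5.9). Not NE.
(a3, C4): Player 1 can switch to a1 (1.7 → 1.9). Not NE.
(The remaining 4 profiles each have a profitable deviation by the same check.)

(a1, C1) and (a2, C3)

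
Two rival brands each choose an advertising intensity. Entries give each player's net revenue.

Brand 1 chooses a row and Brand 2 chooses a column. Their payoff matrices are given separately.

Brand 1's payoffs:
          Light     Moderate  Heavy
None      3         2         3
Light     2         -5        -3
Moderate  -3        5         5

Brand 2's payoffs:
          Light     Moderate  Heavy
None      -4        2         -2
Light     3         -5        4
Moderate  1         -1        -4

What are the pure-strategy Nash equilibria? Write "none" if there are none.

Mark each player's best response to every combination of opponents' strategies; a profile where every player is best-responding is a pure Nash equilibrium.
Brand 1 against Light: payoffs 3, 2, -3 → best response None.
Brand 1 against Moderate: payoffs 2, -5, 5 → best response Moderate.
Brand 1 against Heavy: payoffs 3, -3, 5 → best response Moderate.
Brand 2 against None: payoffs -4, 2, -2 → best response Moderate.
Brand 2 against Light: payoffs 3, -5, 4 → best response Heavy.
Brand 2 against Moderate: payoffs 1, -1, -4 → best response Light.
No profile is a mutual best response for all players.

This game has no pure Nash equilibrium.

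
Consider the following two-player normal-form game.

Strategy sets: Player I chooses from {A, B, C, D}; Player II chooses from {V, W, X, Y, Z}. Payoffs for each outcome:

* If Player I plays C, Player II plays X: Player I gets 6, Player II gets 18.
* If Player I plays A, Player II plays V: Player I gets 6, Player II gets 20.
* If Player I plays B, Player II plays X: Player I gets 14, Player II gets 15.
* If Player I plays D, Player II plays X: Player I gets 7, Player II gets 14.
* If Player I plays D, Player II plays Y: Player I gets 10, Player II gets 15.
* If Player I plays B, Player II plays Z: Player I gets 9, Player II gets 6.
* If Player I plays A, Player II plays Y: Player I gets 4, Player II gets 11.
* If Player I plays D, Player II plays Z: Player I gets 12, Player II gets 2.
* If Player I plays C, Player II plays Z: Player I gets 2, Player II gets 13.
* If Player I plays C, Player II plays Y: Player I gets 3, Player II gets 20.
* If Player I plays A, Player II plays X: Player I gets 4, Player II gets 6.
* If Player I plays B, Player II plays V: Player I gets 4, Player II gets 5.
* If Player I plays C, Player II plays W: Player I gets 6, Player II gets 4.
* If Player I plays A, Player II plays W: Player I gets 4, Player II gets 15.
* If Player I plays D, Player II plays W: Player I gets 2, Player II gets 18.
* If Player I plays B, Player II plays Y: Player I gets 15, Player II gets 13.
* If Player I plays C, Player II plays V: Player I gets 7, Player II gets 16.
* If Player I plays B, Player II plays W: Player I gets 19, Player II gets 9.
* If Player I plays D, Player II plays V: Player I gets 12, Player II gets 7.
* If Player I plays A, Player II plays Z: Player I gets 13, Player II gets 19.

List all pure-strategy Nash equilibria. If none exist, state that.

Player I against V: payoffs 6, 4, 7, 12 → best response D.
Player I against W: payoffs 4, 19, 6, 2 → best response B.
Player I against X: payoffs 4, 14, 6, 7 → best response B.
Player I against Y: payoffs 4, 15, 3, 10 → best response B.
Player I against Z: payoffs 13, 9, 2, 12 → best response A.
Player II against A: payoffs 20, 15, 6, 11, 19 → best response V.
Player II against B: payoffs 5, 9, 15, 13, 6 → best response X.
Player II against C: payoffs 16, 4, 18, 20, 13 → best response Y.
Player II against D: payoffs 7, 18, 14, 15, 2 → best response W.
Mutual best responses: (B, X).

The unique pure-strategy Nash equilibrium is (B, X).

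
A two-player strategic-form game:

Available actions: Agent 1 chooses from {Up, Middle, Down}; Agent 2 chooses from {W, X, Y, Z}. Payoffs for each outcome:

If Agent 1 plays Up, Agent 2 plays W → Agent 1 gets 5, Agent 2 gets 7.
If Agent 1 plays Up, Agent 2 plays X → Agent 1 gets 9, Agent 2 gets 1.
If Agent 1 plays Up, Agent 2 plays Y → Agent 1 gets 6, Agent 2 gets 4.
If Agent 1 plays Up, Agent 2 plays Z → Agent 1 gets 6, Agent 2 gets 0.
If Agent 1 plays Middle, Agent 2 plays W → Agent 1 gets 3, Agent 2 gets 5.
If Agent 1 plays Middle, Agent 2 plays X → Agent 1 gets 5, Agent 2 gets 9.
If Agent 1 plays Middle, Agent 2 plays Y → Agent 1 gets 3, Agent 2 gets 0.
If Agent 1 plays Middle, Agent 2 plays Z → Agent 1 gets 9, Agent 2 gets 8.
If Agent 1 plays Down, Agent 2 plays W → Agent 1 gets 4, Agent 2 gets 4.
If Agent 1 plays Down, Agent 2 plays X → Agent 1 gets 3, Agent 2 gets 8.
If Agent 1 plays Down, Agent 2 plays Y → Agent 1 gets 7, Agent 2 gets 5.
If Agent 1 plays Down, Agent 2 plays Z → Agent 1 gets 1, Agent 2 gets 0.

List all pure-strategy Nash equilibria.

(Up, W): Agent 1 gets 5, best alternative 4; Agent 2 gets 7, best alternative 4. No profitable deviation — NE.
(Up, X): Agent 2 can switch to W (1 → 7). Not NE.
(Up, Y): Agent 1 can switch to Down (6 → 7). Not NE.
(Up, Z): Agent 1 can switch to Middle (6 → 9). Not NE.
(Middle, W): Agent 1 can switch to Up (3 → 5). Not NE.
(Middle, X): Agent 1 can switch to Up (5 → 9). Not NE.
(Middle, Y): Agent 1 can switch to Up (3 → 6). Not NE.
(Middle, Z): Agent 2 can switch to X (8 → 9). Not NE.
(Down, W): Agent 1 can switch to Up (4 → 5). Not NE.
(The remaining 3 profiles each have a profitable deviation by the same check.)

Pure NE: (Up, W)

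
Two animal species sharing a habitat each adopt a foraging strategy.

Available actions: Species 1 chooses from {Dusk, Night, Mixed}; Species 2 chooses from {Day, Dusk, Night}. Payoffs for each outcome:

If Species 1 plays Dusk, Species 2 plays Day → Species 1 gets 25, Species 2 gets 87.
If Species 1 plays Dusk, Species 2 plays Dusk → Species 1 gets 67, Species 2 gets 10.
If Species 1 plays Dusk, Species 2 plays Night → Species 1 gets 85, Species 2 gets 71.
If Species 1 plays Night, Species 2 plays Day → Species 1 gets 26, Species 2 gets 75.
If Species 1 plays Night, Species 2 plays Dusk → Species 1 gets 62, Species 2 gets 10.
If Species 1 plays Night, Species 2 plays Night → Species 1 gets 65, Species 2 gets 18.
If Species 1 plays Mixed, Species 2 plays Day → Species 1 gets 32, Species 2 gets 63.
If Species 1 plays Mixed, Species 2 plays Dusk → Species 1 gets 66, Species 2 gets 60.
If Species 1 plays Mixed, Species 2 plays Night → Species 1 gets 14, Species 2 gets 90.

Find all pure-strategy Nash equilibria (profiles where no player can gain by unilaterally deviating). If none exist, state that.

none

Species 1 against Day: payoffs 25, 26, 32 → best response Mixed.
Species 1 against Dusk: payoffs 67, 62, 66 → best response Dusk.
Species 1 against Night: payoffs 85, 65, 14 → best response Dusk.
Species 2 against Dusk: payoffs 87, 10, 71 → best response Day.
Species 2 against Night: payoffs 75, 10, 18 → best response Day.
Species 2 against Mixed: payoffs 63, 60, 90 → best response Night.
No profile is a mutual best response for all players.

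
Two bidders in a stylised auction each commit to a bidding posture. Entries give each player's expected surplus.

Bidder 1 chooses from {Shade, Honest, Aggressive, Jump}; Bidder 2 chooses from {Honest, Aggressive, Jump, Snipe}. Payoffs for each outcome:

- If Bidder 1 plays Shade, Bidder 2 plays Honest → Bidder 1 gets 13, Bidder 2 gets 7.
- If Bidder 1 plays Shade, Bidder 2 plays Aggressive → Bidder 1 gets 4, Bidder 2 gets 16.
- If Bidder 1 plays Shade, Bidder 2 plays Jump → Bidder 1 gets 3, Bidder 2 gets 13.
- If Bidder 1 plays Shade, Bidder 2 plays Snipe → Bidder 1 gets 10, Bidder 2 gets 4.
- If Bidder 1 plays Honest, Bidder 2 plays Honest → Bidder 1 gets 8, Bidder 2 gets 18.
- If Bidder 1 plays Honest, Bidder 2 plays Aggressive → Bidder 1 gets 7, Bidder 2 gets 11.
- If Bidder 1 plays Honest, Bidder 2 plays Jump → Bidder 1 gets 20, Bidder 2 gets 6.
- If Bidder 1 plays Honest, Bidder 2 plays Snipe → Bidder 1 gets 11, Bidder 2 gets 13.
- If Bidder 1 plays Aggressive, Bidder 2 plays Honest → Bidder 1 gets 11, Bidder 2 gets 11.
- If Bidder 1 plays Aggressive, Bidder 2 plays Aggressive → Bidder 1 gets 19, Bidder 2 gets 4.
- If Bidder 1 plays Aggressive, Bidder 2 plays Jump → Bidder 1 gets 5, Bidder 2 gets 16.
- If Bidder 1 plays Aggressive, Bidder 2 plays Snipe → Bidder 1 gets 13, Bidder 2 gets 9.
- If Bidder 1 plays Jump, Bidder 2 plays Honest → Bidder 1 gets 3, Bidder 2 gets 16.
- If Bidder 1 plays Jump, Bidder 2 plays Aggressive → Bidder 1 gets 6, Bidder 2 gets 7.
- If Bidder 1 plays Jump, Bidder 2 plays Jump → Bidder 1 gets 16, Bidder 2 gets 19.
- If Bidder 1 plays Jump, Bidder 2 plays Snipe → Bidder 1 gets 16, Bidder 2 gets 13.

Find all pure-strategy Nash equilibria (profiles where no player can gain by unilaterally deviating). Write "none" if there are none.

Check each profile: it is a Nash equilibrium iff no player can strictly gain by switching unilaterally.
(Shade, Honest): Bidder 2 can switch to Aggressive (7 → 16). Not NE.
(Shade, Aggressive): Bidder 1 can switch to Honest (4 → 7). Not NE.
(Shade, Jump): Bidder 1 can switch to Honest (3 → 20). Not NE.
(Shade, Snipe): Bidder 1 can switch to Honest (10 → 11). Not NE.
(Honest, Honest): Bidder 1 can switch to Shade (8 → 13). Not NE.
(Honest, Aggressive): Bidder 1 can switch to Aggressive (7 → 19). Not NE.
(The remaining 10 profiles each have a profitable deviation by the same check.)

none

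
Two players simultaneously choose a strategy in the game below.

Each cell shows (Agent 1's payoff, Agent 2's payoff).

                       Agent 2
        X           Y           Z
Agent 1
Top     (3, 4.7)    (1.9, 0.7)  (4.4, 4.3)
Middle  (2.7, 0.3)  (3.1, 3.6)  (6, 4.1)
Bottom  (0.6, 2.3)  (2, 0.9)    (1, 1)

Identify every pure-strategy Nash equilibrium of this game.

Pure-strategy Nash equilibria: (Top, X); (Middle, Z)

For each strategy profile, look for a profitable unilateral deviation.
(Top, X): Agent 1 gets 3, best alternative 2.7; Agent 2 gets 4.7, best alternative 4.3. No profitable deviation — NE.
(Top, Y): Agent 1 can switch to Middle (1.9 → 3.1). Not NE.
(Top, Z): Agent 1 can switch to Middle (4.4 → 6). Not NE.
(Middle, X): Agent 1 can switch to Top (2.7 → 3). Not NE.
(Middle, Y): Agent 2 can switch to Z (3.6 → 4.1). Not NE.
(Middle, Z): Agent 1 gets 6, best alternative 4.4; Agent 2 gets 4.1, best alternative 3.6. No profitable deviation — NE.
(Bottom, X): Agent 1 can switch to Top (0.6 → 3). Not NE.
(Bottom, Y): Agent 1 can switch to Middle (2 → 3.1). Not NE.
(Bottom, Z): Agent 1 can switch to Top (1 → 4.4). Not NE.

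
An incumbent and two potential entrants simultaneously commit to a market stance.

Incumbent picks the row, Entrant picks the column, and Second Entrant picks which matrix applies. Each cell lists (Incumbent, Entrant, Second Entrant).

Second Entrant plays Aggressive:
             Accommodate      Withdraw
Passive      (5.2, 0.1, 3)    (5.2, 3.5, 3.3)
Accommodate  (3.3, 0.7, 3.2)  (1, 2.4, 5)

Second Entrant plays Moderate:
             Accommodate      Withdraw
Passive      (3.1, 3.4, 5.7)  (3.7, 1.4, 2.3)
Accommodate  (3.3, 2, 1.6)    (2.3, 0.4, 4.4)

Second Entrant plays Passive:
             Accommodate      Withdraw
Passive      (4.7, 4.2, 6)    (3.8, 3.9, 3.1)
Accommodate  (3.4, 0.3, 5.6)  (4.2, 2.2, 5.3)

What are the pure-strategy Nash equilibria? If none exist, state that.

Incumbent against (Accommodate, Aggressive): payoffs 5.2, 3.3 → best response Passive.
Incumbent against (Accommodate, Moderate): payoffs 3.1, 3.3 → best response Accommodate.
Incumbent against (Accommodate, Passive): payoffs 4.7, 3.4 → best response Passive.
Incumbent against (Withdraw, Aggressive): payoffs 5.2, 1 → best response Passive.
Incumbent against (Withdraw, Moderate): payoffs 3.7, 2.3 → best response Passive.
Incumbent against (Withdraw, Passive): payoffs 3.8, 4.2 → best response Accommodate.
Entrant against (Passive, Aggressive): payoffs 0.1, 3.5 → best response Withdraw.
Entrant against (Passive, Moderate): payoffs 3.4, 1.4 → best response Accommodate.
Entrant against (Passive, Passive): payoffs 4.2, 3.9 → best response Accommodate.
Entrant against (Accommodate, Aggressive): payoffs 0.7, 2.4 → best response Withdraw.
Entrant against (Accommodate, Moderate): payoffs 2, 0.4 → best response Accommodate.
Entrant against (Accommodate, Passive): payoffs 0.3, 2.2 → best response Withdraw.
Second Entrant against (Passive, Accommodate): payoffs 3, 5.7, 6 → best response Passive.
Second Entrant against (Passive, Withdraw): payoffs 3.3, 2.3, 3.1 → best response Aggressive.
Second Entrant against (Accommodate, Accommodate): payoffs 3.2, 1.6, 5.6 → best response Passive.
Second Entrant against (Accommodate, Withdraw): payoffs 5, 4.4, 5.3 → best response Passive.
Mutual best responses: (Passive, Accommodate, Passive); (Passive, Withdraw, Aggressive); (Accommodate, Withdraw, Passive).

(Passive, Accommodate, Passive) and (Passive, Withdraw, Aggressive) and (Accommodate, Withdraw, Passive)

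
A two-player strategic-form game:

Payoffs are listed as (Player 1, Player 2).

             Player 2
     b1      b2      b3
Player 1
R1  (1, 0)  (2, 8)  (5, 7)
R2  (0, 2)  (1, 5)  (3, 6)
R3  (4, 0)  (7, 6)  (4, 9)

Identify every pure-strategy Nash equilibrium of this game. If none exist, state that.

No pure-strategy Nash equilibrium.

Check each profile: it is a Nash equilibrium iff no player can strictly gain by switching unilaterally.
(R1, b1): Player 1 can switch to R3 (1 → 4). Not NE.
(R1, b2): Player 1 can switch to R3 (2 → 7). Not NE.
(R1, b3): Player 2 can switch to b2 (7 → 8). Not NE.
(R2, b1): Player 1 can switch to R1 (0 → 1). Not NE.
(R2, b2): Player 1 can switch to R1 (1 → 2). Not NE.
(R2, b3): Player 1 can switch to R1 (3 → 5). Not NE.
(R3, b1): Player 2 can switch to b2 (0 → 6). Not NE.
(R3, b2): Player 2 can switch to b3 (6 → 9). Not NE.
(R3, b3): Player 1 can switch to R1 (4 → 5). Not NE.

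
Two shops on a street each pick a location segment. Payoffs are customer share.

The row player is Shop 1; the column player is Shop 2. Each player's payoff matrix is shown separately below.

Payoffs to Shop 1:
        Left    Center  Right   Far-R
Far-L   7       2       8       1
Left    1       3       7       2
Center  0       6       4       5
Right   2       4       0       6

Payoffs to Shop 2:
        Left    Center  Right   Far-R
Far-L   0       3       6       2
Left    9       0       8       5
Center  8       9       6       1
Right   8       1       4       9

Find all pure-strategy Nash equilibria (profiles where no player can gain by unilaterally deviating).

Pure-strategy Nash equilibria: (Far-L, Right) and (Center, Center) and (Right, Far-R)

For each player, find the best response to each opponent profile; mutual best responses are the pure NE.
Shop 1 against Left: payoffs 7, 1, 0, 2 → best response Far-L.
Shop 1 against Center: payoffs 2, 3, 6, 4 → best response Center.
Shop 1 against Right: payoffs 8, 7, 4, 0 → best response Far-L.
Shop 1 against Far-R: payoffs 1, 2, 5, 6 → best response Right.
Shop 2 against Far-L: payoffs 0, 3, 6, 2 → best response Right.
Shop 2 against Left: payoffs 9, 0, 8, 5 → best response Left.
Shop 2 against Center: payoffs 8, 9, 6, 1 → best response Center.
Shop 2 against Right: payoffs 8, 1, 4, 9 → best response Far-R.
Mutual best responses: (Far-L, Right); (Center, Center); (Right, Far-R).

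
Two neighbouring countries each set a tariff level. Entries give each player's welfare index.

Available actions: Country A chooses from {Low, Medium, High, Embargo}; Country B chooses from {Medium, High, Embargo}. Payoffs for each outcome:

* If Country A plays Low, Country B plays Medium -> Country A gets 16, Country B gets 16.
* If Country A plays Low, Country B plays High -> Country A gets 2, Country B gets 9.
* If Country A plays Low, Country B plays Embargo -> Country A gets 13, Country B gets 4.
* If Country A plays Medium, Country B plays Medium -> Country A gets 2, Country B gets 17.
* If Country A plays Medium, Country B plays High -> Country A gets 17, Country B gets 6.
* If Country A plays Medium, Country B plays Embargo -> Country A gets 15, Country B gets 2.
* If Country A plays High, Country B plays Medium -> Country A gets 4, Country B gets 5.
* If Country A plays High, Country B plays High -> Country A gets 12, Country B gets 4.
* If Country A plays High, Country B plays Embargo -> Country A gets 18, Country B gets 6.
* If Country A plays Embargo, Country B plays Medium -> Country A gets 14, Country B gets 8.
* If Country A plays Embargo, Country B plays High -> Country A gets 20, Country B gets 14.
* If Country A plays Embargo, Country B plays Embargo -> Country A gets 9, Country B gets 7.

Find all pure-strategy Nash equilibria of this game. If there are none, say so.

(Low, Medium); (High, Embargo); (Embargo, High)

Country A against Medium: payoffs 16, 2, 4, 14 → best response Low.
Country A against High: payoffs 2, 17, 12, 20 → best response Embargo.
Country A against Embargo: payoffs 13, 15, 18, 9 → best response High.
Country B against Low: payoffs 16, 9, 4 → best response Medium.
Country B against Medium: payoffs 17, 6, 2 → best response Medium.
Country B against High: payoffs 5, 4, 6 → best response Embargo.
Country B against Embargo: payoffs 8, 14, 7 → best response High.
Mutual best responses: (Low, Medium); (High, Embargo); (Embargo, High).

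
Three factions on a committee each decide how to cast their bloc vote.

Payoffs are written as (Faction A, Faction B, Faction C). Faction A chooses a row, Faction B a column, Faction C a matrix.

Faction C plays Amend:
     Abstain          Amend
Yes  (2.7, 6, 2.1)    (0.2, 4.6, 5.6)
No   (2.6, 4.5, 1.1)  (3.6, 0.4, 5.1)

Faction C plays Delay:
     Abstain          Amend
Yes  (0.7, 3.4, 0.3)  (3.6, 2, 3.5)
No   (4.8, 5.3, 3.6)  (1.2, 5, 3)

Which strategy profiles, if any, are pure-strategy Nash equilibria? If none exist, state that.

Pure-strategy Nash equilibria: (Yes, Abstain, Amend) and (No, Abstain, Delay)

(Yes, Abstain, Amend): Faction A gets 2.7, best alternative 2.6; Faction B gets 6, best alternative 4.6; Faction C gets 2.1, best alternative 0.3. No profitable deviation — NE.
(Yes, Abstain, Delay): Faction A can switch to No (0.7 → 4.8). Not NE.
(Yes, Amend, Amend): Faction A can switch to No (0.2 → 3.6). Not NE.
(Yes, Amend, Delay): Faction B can switch to Abstain (2 → 3.4). Not NE.
(No, Abstain, Amend): Faction A can switch to Yes (2.6 → 2.7). Not NE.
(No, Abstain, Delay): Faction A gets 4.8, best alternative 0.7; Faction B gets 5.3, best alternative 5; Faction C gets 3.6, best alternative 1.1. No profitable deviation — NE.
(No, Amend, Amend): Faction B can switch to Abstain (0.4 → 4.5). Not NE.
(No, Amend, Delay): Faction A can switch to Yes (1.2 → 3.6). Not NE.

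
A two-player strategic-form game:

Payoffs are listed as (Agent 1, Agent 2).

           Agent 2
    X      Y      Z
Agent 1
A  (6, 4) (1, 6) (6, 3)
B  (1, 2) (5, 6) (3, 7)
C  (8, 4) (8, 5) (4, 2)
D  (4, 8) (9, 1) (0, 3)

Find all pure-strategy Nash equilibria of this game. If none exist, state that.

This game has no pure Nash equilibrium.

Agent 1 against X: payoffs 6, 1, 8, 4 → best response C.
Agent 1 against Y: payoffs 1, 5, 8, 9 → best response D.
Agent 1 against Z: payoffs 6, 3, 4, 0 → best response A.
Agent 2 against A: payoffs 4, 6, 3 → best response Y.
Agent 2 against B: payoffs 2, 6, 7 → best response Z.
Agent 2 against C: payoffs 4, 5, 2 → best response Y.
Agent 2 against D: payoffs 8, 1, 3 → best response X.
No profile is a mutual best response for all players.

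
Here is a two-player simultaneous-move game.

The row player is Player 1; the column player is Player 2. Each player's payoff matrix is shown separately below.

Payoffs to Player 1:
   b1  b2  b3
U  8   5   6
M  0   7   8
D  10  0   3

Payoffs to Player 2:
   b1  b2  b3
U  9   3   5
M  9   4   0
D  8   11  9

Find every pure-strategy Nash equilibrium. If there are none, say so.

There is no pure-strategy Nash equilibrium.

(U, b1): Player 1 can switch to D (8 → 10). Not NE.
(U, b2): Player 1 can switch to M (5 → 7). Not NE.
(U, b3): Player 1 can switch to M (6 → 8). Not NE.
(M, b1): Player 1 can switch to U (0 → 8). Not NE.
(M, b2): Player 2 can switch to b1 (4 → 9). Not NE.
(M, b3): Player 2 can switch to b1 (0 → 9). Not NE.
(D, b1): Player 2 can switch to b2 (8 → 11). Not NE.
(D, b2): Player 1 can switch to U (0 → 5). Not NE.
(D, b3): Player 1 can switch to U (3 → 6). Not NE.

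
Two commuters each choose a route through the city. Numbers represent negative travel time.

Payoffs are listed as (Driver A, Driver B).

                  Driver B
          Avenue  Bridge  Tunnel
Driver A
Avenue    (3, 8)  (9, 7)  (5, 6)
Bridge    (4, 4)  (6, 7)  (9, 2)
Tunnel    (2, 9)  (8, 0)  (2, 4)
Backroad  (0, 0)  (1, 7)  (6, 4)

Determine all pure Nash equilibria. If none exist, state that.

There is no pure-strategy Nash equilibrium.

Mark each player's best response to every combination of opponents' strategies; a profile where every player is best-responding is a pure Nash equilibrium.
Driver A against Avenue: payoffs 3, 4, 2, 0 → best response Bridge.
Driver A against Bridge: payoffs 9, 6, 8, 1 → best response Avenue.
Driver A against Tunnel: payoffs 5, 9, 2, 6 → best response Bridge.
Driver B against Avenue: payoffs 8, 7, 6 → best response Avenue.
Driver B against Bridge: payoffs 4, 7, 2 → best response Bridge.
Driver B against Tunnel: payoffs 9, 0, 4 → best response Avenue.
Driver B against Backroad: payoffs 0, 7, 4 → best response Bridge.
No profile is a mutual best response for all players.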